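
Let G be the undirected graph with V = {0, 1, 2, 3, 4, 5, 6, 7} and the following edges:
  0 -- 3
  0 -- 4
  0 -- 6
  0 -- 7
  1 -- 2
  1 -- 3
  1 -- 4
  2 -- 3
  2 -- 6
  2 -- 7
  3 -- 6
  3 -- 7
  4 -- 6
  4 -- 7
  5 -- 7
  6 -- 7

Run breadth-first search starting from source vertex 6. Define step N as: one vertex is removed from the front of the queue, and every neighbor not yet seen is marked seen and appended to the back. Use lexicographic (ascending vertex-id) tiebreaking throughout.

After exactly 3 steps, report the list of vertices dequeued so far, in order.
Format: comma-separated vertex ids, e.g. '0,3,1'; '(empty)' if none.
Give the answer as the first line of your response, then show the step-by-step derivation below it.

6,0,2

step 1: dequeue 6; queue=[0,2,3,4,7]; order=6
step 2: dequeue 0; queue=[2,3,4,7]; order=6,0
step 3: dequeue 2; queue=[3,4,7,1]; order=6,0,2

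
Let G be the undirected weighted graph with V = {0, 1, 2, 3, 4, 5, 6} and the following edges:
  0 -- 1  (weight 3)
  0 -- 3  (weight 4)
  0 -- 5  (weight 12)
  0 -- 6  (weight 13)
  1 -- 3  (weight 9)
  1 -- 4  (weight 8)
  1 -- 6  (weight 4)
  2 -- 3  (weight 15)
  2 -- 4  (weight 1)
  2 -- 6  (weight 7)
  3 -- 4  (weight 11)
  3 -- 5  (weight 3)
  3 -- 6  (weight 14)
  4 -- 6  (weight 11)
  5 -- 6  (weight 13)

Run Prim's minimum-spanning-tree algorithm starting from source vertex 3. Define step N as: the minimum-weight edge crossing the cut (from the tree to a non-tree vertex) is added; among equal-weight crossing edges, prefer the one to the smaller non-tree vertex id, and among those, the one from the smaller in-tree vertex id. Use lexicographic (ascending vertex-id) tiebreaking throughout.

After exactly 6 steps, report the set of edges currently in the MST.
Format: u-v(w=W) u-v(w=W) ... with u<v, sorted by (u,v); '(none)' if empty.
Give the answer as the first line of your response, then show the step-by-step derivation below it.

0-1(w=3) 0-3(w=4) 1-6(w=4) 2-4(w=1) 2-6(w=7) 3-5(w=3)

step 1: add edge 3-5 (w=3); MST = {3-5(w=3)}
step 2: add edge 0-3 (w=4); MST = {0-3(w=4) 3-5(w=3)}
step 3: add edge 0-1 (w=3); MST = {0-1(w=3) 0-3(w=4) 3-5(w=3)}
step 4: add edge 1-6 (w=4); MST = {0-1(w=3) 0-3(w=4) 1-6(w=4) 3-5(w=3)}
step 5: add edge 2-6 (w=7); MST = {0-1(w=3) 0-3(w=4) 1-6(w=4) 2-6(w=7) 3-5(w=3)}
step 6: add edge 2-4 (w=1); MST = {0-1(w=3) 0-3(w=4) 1-6(w=4) 2-4(w=1) 2-6(w=7) 3-5(w=3)}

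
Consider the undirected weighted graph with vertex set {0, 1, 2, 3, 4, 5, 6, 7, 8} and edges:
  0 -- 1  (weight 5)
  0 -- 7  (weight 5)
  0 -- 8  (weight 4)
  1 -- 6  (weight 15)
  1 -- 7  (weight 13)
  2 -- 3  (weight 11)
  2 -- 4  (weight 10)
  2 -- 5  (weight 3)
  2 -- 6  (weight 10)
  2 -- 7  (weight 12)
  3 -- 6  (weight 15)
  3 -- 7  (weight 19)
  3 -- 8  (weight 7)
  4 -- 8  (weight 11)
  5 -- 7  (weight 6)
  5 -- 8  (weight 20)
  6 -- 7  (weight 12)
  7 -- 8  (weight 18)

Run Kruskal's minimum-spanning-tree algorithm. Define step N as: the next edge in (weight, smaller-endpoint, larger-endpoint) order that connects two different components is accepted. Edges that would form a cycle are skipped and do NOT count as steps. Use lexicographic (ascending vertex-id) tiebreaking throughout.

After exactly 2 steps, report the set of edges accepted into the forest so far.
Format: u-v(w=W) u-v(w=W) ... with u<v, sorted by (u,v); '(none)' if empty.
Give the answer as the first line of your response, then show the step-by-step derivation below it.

0-8(w=4) 2-5(w=3)

step 1: add edge 2-5 (w=3); MST = {2-5(w=3)}
step 2: add edge 0-8 (w=4); MST = {0-8(w=4) 2-5(w=3)}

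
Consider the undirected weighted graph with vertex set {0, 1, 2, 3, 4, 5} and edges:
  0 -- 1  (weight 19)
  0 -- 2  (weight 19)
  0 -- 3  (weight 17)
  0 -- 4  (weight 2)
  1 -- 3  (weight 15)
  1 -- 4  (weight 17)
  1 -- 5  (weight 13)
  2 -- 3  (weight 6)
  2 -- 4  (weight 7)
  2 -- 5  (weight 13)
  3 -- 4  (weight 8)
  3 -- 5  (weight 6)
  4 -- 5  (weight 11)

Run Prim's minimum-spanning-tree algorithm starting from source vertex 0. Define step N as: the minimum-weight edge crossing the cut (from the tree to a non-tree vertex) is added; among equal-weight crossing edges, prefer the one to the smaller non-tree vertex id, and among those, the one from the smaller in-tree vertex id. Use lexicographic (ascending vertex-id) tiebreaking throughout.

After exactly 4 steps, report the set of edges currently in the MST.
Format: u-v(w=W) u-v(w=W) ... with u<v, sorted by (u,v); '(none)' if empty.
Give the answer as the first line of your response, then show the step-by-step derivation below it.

0-4(w=2) 2-3(w=6) 2-4(w=7) 3-5(w=6)

step 1: add edge 0-4 (w=2); MST = {0-4(w=2)}
step 2: add edge 2-4 (w=7); MST = {0-4(w=2) 2-4(w=7)}
step 3: add edge 2-3 (w=6); MST = {0-4(w=2) 2-3(w=6) 2-4(w=7)}
step 4: add edge 3-5 (w=6); MST = {0-4(w=2) 2-3(w=6) 2-4(w=7) 3-5(w=6)}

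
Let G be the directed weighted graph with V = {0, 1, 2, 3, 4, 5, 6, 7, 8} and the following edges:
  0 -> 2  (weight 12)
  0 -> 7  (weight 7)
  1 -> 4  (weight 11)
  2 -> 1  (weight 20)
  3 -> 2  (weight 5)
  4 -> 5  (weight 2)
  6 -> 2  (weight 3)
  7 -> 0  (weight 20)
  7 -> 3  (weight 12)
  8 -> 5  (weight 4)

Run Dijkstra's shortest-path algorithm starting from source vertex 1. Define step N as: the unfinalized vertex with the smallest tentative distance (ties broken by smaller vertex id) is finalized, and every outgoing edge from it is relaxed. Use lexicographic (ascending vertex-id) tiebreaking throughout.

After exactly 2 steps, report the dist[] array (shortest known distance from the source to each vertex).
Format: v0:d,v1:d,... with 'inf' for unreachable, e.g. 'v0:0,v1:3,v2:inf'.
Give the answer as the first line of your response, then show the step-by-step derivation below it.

v0:inf,v1:0,v2:inf,v3:inf,v4:11,v5:13,v6:inf,v7:inf,v8:inf

step 1: dist = v0:inf,v1:0,v2:inf,v3:inf,v4:11,v5:inf,v6:inf,v7:inf,v8:inf
step 2: dist = v0:inf,v1:0,v2:inf,v3:inf,v4:11,v5:13,v6:inf,v7:inf,v8:inf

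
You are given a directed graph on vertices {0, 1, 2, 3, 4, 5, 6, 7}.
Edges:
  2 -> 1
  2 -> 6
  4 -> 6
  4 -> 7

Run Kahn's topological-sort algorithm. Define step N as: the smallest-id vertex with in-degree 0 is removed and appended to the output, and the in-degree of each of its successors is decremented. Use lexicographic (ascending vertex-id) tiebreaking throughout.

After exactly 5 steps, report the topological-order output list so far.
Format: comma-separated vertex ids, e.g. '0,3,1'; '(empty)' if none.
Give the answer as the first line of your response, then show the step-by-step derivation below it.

0,2,1,3,4

step 1: output 0; order=[0]; indeg=(0,1,0,0,0,0,2,1)
step 2: output 2; order=[0,2]; indeg=(0,0,0,0,0,0,1,1)
step 3: output 1; order=[0,2,1]; indeg=(0,0,0,0,0,0,1,1)
step 4: output 3; order=[0,2,1,3]; indeg=(0,0,0,0,0,0,1,1)
step 5: output 4; order=[0,2,1,3,4]; indeg=(0,0,0,0,0,0,0,0)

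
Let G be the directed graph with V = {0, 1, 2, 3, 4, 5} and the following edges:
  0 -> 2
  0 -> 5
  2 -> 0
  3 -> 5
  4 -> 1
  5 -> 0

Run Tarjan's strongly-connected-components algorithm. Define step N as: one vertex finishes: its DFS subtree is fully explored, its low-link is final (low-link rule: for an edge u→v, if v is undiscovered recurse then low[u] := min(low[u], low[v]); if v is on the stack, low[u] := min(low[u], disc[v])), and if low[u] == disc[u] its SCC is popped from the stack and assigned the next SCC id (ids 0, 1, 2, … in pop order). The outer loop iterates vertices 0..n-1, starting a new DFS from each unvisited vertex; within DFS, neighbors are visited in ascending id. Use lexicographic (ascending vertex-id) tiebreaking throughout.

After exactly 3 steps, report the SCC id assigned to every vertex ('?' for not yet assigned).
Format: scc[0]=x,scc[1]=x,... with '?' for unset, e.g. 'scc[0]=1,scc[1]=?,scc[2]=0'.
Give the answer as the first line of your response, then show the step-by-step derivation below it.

scc[0]=0,scc[1]=?,scc[2]=0,scc[3]=?,scc[4]=?,scc[5]=0

step 1: low=(low[0]=0,low[1]=?,low[2]=0,low[3]=?,low[4]=?,low[5]=?); scc=(scc[0]=?,scc[1]=?,scc[2]=?,scc[3]=?,scc[4]=?,scc[5]=?)
step 2: low=(low[0]=0,low[1]=?,low[2]=0,low[3]=?,low[4]=?,low[5]=0); scc=(scc[0]=?,scc[1]=?,scc[2]=?,scc[3]=?,scc[4]=?,scc[5]=?)
step 3: low=(low[0]=0,low[1]=?,low[2]=0,low[3]=?,low[4]=?,low[5]=0); scc=(scc[0]=0,scc[1]=?,scc[2]=0,scc[3]=?,scc[4]=?,scc[5]=0)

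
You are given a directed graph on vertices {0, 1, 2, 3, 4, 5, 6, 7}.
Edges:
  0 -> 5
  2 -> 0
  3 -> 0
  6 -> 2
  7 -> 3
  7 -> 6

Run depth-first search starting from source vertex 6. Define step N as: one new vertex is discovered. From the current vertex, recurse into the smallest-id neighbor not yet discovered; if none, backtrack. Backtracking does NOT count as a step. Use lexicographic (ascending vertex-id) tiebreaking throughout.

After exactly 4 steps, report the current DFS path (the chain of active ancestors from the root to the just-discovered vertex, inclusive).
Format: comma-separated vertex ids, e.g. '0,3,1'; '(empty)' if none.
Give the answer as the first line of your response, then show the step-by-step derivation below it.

6,2,0,5

step 1: discover 6; path=6; order=6
step 2: discover 2; path=6>2; order=6,2
step 3: discover 0; path=6>2>0; order=6,2,0
step 4: discover 5; path=6>2>0>5; order=6,2,0,5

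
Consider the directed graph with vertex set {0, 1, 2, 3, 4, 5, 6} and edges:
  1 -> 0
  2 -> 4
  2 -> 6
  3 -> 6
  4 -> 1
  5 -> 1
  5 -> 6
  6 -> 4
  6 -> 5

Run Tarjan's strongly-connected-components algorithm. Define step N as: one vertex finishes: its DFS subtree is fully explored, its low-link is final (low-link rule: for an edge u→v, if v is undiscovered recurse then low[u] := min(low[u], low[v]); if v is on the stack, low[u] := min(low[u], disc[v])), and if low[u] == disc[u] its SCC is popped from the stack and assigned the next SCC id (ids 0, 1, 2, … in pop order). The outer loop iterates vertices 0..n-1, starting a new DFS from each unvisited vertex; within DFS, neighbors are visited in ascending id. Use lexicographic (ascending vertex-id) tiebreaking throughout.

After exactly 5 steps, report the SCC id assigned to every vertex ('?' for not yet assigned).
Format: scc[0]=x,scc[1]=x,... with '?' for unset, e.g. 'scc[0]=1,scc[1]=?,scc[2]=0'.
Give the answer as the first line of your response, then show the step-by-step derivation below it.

scc[0]=0,scc[1]=1,scc[2]=?,scc[3]=?,scc[4]=2,scc[5]=3,scc[6]=3

step 1: low=(low[0]=0,low[1]=?,low[2]=?,low[3]=?,low[4]=?,low[5]=?,low[6]=?); scc=(scc[0]=0,scc[1]=?,scc[2]=?,scc[3]=?,scc[4]=?,scc[5]=?,scc[6]=?)
step 2: low=(low[0]=0,low[1]=1,low[2]=?,low[3]=?,low[4]=?,low[5]=?,low[6]=?); scc=(scc[0]=0,scc[1]=1,scc[2]=?,scc[3]=?,scc[4]=?,scc[5]=?,scc[6]=?)
step 3: low=(low[0]=0,low[1]=1,low[2]=2,low[3]=?,low[4]=3,low[5]=?,low[6]=?); scc=(scc[0]=0,scc[1]=1,scc[2]=?,scc[3]=?,scc[4]=2,scc[5]=?,scc[6]=?)
step 4: low=(low[0]=0,low[1]=1,low[2]=2,low[3]=?,low[4]=3,low[5]=4,low[6]=4); scc=(scc[0]=0,scc[1]=1,scc[2]=?,scc[3]=?,scc[4]=2,scc[5]=?,scc[6]=?)
step 5: low=(low[0]=0,low[1]=1,low[2]=2,low[3]=?,low[4]=3,low[5]=4,low[6]=4); scc=(scc[0]=0,scc[1]=1,scc[2]=?,scc[3]=?,scc[4]=2,scc[5]=3,scc[6]=3)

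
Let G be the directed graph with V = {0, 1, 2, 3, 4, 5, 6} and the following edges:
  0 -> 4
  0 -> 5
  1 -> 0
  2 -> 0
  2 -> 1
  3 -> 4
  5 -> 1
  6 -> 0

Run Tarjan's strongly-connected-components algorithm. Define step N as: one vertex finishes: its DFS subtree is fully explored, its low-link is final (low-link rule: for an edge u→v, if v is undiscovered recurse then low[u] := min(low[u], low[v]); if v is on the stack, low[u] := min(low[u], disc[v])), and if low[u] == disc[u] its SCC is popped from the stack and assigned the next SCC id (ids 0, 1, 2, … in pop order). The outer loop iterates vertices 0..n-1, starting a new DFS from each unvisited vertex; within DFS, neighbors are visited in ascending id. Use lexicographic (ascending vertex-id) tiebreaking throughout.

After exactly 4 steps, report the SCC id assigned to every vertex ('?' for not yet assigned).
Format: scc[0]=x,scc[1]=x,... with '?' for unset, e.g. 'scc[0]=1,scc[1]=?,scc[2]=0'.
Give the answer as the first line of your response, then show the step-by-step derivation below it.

scc[0]=1,scc[1]=1,scc[2]=?,scc[3]=?,scc[4]=0,scc[5]=1,scc[6]=?

step 1: low=(low[0]=0,low[1]=?,low[2]=?,low[3]=?,low[4]=1,low[5]=?,low[6]=?); scc=(scc[0]=?,scc[1]=?,scc[2]=?,scc[3]=?,scc[4]=0,scc[5]=?,scc[6]=?)
step 2: low=(low[0]=0,low[1]=0,low[2]=?,low[3]=?,low[4]=1,low[5]=2,low[6]=?); scc=(scc[0]=?,scc[1]=?,scc[2]=?,scc[3]=?,scc[4]=0,scc[5]=?,scc[6]=?)
step 3: low=(low[0]=0,low[1]=0,low[2]=?,low[3]=?,low[4]=1,low[5]=0,low[6]=?); scc=(scc[0]=?,scc[1]=?,scc[2]=?,scc[3]=?,scc[4]=0,scc[5]=?,scc[6]=?)
step 4: low=(low[0]=0,low[1]=0,low[2]=?,low[3]=?,low[4]=1,low[5]=0,low[6]=?); scc=(scc[0]=1,scc[1]=1,scc[2]=?,scc[3]=?,scc[4]=0,scc[5]=1,scc[6]=?)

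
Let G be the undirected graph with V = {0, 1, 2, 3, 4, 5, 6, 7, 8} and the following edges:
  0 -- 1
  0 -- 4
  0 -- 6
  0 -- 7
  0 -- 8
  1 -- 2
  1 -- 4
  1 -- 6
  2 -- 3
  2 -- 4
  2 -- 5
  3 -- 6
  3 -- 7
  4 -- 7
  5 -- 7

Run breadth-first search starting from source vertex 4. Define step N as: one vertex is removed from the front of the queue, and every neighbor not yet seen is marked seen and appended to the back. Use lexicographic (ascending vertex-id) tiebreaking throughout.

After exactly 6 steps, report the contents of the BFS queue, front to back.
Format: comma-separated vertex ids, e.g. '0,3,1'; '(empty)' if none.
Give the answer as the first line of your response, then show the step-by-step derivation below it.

8,3,5

step 1: dequeue 4; queue=[0,1,2,7]; order=4
step 2: dequeue 0; queue=[1,2,7,6,8]; order=4,0
step 3: dequeue 1; queue=[2,7,6,8]; order=4,0,1
step 4: dequeue 2; queue=[7,6,8,3,5]; order=4,0,1,2
step 5: dequeue 7; queue=[6,8,3,5]; order=4,0,1,2,7
step 6: dequeue 6; queue=[8,3,5]; order=4,0,1,2,7,6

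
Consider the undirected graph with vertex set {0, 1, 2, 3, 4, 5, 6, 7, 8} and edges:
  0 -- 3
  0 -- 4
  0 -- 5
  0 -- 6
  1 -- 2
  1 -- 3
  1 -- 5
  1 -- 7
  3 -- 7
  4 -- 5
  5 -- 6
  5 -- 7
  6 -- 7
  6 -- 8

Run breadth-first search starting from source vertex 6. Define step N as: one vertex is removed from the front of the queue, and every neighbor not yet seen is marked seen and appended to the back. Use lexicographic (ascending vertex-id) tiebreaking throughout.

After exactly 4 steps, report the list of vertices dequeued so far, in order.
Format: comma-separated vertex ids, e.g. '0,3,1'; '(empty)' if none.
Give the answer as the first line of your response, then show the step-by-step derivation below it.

6,0,5,7

step 1: dequeue 6; queue=[0,5,7,8]; order=6
step 2: dequeue 0; queue=[5,7,8,3,4]; order=6,0
step 3: dequeue 5; queue=[7,8,3,4,1]; order=6,0,5
step 4: dequeue 7; queue=[8,3,4,1]; order=6,0,5,7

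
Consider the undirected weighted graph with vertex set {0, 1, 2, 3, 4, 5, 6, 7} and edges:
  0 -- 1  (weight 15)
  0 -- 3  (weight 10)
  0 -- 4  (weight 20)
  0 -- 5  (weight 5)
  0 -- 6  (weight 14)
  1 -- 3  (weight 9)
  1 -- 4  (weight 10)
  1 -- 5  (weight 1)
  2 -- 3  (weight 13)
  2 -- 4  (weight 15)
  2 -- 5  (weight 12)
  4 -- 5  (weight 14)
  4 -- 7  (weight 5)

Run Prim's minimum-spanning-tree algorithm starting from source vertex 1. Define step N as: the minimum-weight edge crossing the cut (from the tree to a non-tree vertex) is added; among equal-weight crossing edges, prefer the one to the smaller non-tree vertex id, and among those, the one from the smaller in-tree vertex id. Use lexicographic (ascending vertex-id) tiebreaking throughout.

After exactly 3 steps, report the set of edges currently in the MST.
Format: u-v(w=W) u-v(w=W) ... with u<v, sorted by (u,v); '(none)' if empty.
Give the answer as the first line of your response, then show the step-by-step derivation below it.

0-5(w=5) 1-3(w=9) 1-5(w=1)

step 1: add edge 1-5 (w=1); MST = {1-5(w=1)}
step 2: add edge 0-5 (w=5); MST = {0-5(w=5) 1-5(w=1)}
step 3: add edge 1-3 (w=9); MST = {0-5(w=5) 1-3(w=9) 1-5(w=1)}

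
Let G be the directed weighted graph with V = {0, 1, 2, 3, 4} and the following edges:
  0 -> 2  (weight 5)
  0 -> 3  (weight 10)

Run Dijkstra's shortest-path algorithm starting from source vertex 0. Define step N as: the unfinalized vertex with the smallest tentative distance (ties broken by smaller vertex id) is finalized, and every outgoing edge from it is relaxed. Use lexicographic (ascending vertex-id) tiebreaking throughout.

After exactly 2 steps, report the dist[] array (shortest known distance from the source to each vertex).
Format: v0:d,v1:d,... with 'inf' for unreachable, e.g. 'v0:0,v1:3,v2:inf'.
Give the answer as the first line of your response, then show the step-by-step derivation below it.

v0:0,v1:inf,v2:5,v3:10,v4:inf

step 1: dist = v0:0,v1:inf,v2:5,v3:10,v4:inf
step 2: dist = v0:0,v1:inf,v2:5,v3:10,v4:inf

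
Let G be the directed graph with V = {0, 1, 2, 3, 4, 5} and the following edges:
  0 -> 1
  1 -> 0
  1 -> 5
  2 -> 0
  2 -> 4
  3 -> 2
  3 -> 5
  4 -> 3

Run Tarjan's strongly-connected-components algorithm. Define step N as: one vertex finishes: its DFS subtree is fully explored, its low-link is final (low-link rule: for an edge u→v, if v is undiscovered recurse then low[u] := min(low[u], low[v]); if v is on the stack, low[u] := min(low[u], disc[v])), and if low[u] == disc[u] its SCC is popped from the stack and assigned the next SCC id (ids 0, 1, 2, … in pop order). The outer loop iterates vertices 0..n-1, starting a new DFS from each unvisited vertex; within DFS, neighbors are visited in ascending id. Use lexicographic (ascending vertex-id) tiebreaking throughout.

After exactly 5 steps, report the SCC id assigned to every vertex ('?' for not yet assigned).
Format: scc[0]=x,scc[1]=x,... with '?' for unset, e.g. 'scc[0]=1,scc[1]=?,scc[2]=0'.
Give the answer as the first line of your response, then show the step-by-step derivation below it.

scc[0]=1,scc[1]=1,scc[2]=?,scc[3]=?,scc[4]=?,scc[5]=0

step 1: low=(low[0]=0,low[1]=0,low[2]=?,low[3]=?,low[4]=?,low[5]=2); scc=(scc[0]=?,scc[1]=?,scc[2]=?,scc[3]=?,scc[4]=?,scc[5]=0)
step 2: low=(low[0]=0,low[1]=0,low[2]=?,low[3]=?,low[4]=?,low[5]=2); scc=(scc[0]=?,scc[1]=?,scc[2]=?,scc[3]=?,scc[4]=?,scc[5]=0)
step 3: low=(low[0]=0,low[1]=0,low[2]=?,low[3]=?,low[4]=?,low[5]=2); scc=(scc[0]=1,scc[1]=1,scc[2]=?,scc[3]=?,scc[4]=?,scc[5]=0)
step 4: low=(low[0]=0,low[1]=0,low[2]=3,low[3]=3,low[4]=4,low[5]=2); scc=(scc[0]=1,scc[1]=1,scc[2]=?,scc[3]=?,scc[4]=?,scc[5]=0)
step 5: low=(low[0]=0,low[1]=0,low[2]=3,low[3]=3,low[4]=3,low[5]=2); scc=(scc[0]=1,scc[1]=1,scc[2]=?,scc[3]=?,scc[4]=?,scc[5]=0)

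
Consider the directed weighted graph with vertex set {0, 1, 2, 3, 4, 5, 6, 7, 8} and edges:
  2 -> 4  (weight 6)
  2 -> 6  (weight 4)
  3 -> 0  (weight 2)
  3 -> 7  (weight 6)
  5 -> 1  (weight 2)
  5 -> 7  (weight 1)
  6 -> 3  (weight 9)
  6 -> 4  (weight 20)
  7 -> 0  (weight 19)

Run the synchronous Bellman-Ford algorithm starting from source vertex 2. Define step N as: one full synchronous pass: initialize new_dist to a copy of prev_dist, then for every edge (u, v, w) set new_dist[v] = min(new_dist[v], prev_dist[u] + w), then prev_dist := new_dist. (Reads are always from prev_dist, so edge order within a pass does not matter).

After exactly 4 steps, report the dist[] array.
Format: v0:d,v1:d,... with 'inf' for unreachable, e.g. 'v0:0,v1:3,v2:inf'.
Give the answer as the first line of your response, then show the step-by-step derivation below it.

v0:15,v1:inf,v2:0,v3:13,v4:6,v5:inf,v6:4,v7:19,v8:inf

step 1: dist = v0:inf,v1:inf,v2:0,v3:inf,v4:6,v5:inf,v6:4,v7:inf,v8:inf
step 2: dist = v0:inf,v1:inf,v2:0,v3:13,v4:6,v5:inf,v6:4,v7:inf,v8:inf
step 3: dist = v0:15,v1:inf,v2:0,v3:13,v4:6,v5:inf,v6:4,v7:19,v8:inf
step 4: dist = v0:15,v1:inf,v2:0,v3:13,v4:6,v5:inf,v6:4,v7:19,v8:inf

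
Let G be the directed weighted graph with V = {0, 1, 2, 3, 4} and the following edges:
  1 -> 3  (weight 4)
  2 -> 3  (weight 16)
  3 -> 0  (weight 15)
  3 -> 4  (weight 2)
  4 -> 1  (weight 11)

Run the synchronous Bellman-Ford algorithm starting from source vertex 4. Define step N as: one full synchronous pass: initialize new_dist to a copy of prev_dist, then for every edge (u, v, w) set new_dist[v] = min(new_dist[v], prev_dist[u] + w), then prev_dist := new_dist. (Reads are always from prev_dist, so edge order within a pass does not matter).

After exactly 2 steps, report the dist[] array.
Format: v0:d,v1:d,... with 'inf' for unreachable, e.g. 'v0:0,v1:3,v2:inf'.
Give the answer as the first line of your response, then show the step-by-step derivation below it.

v0:inf,v1:11,v2:inf,v3:15,v4:0

step 1: dist = v0:inf,v1:11,v2:inf,v3:inf,v4:0
step 2: dist = v0:inf,v1:11,v2:inf,v3:15,v4:0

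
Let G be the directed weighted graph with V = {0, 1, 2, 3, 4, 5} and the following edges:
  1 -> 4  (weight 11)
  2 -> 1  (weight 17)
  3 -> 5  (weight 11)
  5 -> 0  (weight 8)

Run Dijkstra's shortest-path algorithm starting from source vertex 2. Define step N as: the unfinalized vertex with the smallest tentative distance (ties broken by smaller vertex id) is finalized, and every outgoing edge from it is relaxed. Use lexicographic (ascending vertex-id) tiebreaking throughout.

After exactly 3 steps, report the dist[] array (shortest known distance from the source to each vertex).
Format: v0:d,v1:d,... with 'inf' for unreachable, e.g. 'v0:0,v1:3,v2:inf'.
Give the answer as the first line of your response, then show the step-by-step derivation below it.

v0:inf,v1:17,v2:0,v3:inf,v4:28,v5:inf

step 1: dist = v0:inf,v1:17,v2:0,v3:inf,v4:inf,v5:inf
step 2: dist = v0:inf,v1:17,v2:0,v3:inf,v4:28,v5:inf
step 3: dist = v0:inf,v1:17,v2:0,v3:inf,v4:28,v5:inf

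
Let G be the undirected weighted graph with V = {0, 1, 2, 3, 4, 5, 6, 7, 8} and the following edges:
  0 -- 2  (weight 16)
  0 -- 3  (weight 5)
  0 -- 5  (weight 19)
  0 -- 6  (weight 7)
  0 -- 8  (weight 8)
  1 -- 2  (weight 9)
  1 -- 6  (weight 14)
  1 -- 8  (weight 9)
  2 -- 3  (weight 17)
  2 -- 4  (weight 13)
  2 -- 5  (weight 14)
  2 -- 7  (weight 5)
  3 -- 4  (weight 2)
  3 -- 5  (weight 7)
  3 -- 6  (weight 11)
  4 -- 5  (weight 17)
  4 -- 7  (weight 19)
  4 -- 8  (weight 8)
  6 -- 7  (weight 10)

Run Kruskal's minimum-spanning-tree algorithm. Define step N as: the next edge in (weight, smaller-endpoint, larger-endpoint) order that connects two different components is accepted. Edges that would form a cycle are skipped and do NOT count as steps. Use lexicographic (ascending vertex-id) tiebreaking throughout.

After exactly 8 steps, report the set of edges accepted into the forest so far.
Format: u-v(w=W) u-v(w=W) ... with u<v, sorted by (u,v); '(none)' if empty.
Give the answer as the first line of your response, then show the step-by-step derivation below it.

0-3(w=5) 0-6(w=7) 0-8(w=8) 1-2(w=9) 1-8(w=9) 2-7(w=5) 3-4(w=2) 3-5(w=7)

step 1: add edge 3-4 (w=2); MST = {3-4(w=2)}
step 2: add edge 0-3 (w=5); MST = {0-3(w=5) 3-4(w=2)}
step 3: add edge 2-7 (w=5); MST = {0-3(w=5) 2-7(w=5) 3-4(w=2)}
step 4: add edge 0-6 (w=7); MST = {0-3(w=5) 0-6(w=7) 2-7(w=5) 3-4(w=2)}
step 5: add edge 3-5 (w=7); MST = {0-3(w=5) 0-6(w=7) 2-7(w=5) 3-4(w=2) 3-5(w=7)}
step 6: add edge 0-8 (w=8); MST = {0-3(w=5) 0-6(w=7) 0-8(w=8) 2-7(w=5) 3-4(w=2) 3-5(w=7)}
step 7: add edge 1-2 (w=9); MST = {0-3(w=5) 0-6(w=7) 0-8(w=8) 1-2(w=9) 2-7(w=5) 3-4(w=2) 3-5(w=7)}
step 8: add edge 1-8 (w=9); MST = {0-3(w=5) 0-6(w=7) 0-8(w=8) 1-2(w=9) 1-8(w=9) 2-7(w=5) 3-4(w=2) 3-5(w=7)}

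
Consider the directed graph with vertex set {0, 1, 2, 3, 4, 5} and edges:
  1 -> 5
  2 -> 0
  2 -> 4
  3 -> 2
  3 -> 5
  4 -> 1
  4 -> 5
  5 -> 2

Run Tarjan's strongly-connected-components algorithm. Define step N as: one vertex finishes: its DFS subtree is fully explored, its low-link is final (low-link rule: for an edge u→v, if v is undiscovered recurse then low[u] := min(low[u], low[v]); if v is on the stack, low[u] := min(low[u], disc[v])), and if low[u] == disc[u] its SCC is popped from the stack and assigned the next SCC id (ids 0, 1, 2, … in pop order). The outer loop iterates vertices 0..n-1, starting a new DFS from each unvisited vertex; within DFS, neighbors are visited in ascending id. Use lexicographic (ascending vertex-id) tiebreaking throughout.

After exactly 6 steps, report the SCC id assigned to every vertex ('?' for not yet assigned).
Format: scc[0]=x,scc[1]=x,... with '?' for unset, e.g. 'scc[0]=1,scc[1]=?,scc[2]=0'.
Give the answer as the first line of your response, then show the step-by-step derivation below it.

scc[0]=0,scc[1]=1,scc[2]=1,scc[3]=2,scc[4]=1,scc[5]=1

step 1: low=(low[0]=0,low[1]=?,low[2]=?,low[3]=?,low[4]=?,low[5]=?); scc=(scc[0]=0,scc[1]=?,scc[2]=?,scc[3]=?,scc[4]=?,scc[5]=?)
step 2: low=(low[0]=0,low[1]=1,low[2]=3,low[3]=?,low[4]=1,low[5]=2); scc=(scc[0]=0,scc[1]=?,scc[2]=?,scc[3]=?,scc[4]=?,scc[5]=?)
step 3: low=(low[0]=0,low[1]=1,low[2]=1,low[3]=?,low[4]=1,low[5]=2); scc=(scc[0]=0,scc[1]=?,scc[2]=?,scc[3]=?,scc[4]=?,scc[5]=?)
step 4: low=(low[0]=0,low[1]=1,low[2]=1,low[3]=?,low[4]=1,low[5]=1); scc=(scc[0]=0,scc[1]=?,scc[2]=?,scc[3]=?,scc[4]=?,scc[5]=?)
step 5: low=(low[0]=0,low[1]=1,low[2]=1,low[3]=?,low[4]=1,low[5]=1); scc=(scc[0]=0,scc[1]=1,scc[2]=1,scc[3]=?,scc[4]=1,scc[5]=1)
step 6: low=(low[0]=0,low[1]=1,low[2]=1,low[3]=5,low[4]=1,low[5]=1); scc=(scc[0]=0,scc[1]=1,scc[2]=1,scc[3]=2,scc[4]=1,scc[5]=1)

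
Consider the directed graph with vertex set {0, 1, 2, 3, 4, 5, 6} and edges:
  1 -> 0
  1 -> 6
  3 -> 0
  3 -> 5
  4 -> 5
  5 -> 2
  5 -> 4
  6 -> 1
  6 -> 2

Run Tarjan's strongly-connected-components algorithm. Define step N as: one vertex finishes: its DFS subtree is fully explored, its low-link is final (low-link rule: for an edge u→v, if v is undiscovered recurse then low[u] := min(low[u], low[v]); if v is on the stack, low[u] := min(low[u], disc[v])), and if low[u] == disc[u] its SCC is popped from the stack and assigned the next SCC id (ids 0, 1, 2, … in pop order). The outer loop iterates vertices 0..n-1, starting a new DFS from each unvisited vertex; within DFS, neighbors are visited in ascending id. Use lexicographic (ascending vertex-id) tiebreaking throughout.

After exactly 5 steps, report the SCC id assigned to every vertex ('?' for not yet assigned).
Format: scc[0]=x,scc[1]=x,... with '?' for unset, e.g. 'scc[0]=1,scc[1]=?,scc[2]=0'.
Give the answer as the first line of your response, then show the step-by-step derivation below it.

scc[0]=0,scc[1]=2,scc[2]=1,scc[3]=?,scc[4]=?,scc[5]=?,scc[6]=2

step 1: low=(low[0]=0,low[1]=?,low[2]=?,low[3]=?,low[4]=?,low[5]=?,low[6]=?); scc=(scc[0]=0,scc[1]=?,scc[2]=?,scc[3]=?,scc[4]=?,scc[5]=?,scc[6]=?)
step 2: low=(low[0]=0,low[1]=1,low[2]=3,low[3]=?,low[4]=?,low[5]=?,low[6]=1); scc=(scc[0]=0,scc[1]=?,scc[2]=1,scc[3]=?,scc[4]=?,scc[5]=?,scc[6]=?)
step 3: low=(low[0]=0,low[1]=1,low[2]=3,low[3]=?,low[4]=?,low[5]=?,low[6]=1); scc=(scc[0]=0,scc[1]=?,scc[2]=1,scc[3]=?,scc[4]=?,scc[5]=?,scc[6]=?)
step 4: low=(low[0]=0,low[1]=1,low[2]=3,low[3]=?,low[4]=?,low[5]=?,low[6]=1); scc=(scc[0]=0,scc[1]=2,scc[2]=1,scc[3]=?,scc[4]=?,scc[5]=?,scc[6]=2)
step 5: low=(low[0]=0,low[1]=1,low[2]=3,low[3]=4,low[4]=5,low[5]=5,low[6]=1); scc=(scc[0]=0,scc[1]=2,scc[2]=1,scc[3]=?,scc[4]=?,scc[5]=?,scc[6]=2)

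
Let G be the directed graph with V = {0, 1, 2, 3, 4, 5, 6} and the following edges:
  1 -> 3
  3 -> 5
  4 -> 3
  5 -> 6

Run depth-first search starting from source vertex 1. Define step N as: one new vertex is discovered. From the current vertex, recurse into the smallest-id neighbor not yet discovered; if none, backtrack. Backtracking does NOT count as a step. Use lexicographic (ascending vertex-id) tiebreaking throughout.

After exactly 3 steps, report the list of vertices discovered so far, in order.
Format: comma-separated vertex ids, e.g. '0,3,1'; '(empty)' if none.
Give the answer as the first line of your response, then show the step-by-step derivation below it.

1,3,5

step 1: discover 1; path=1; order=1
step 2: discover 3; path=1>3; order=1,3
step 3: discover 5; path=1>3>5; order=1,3,5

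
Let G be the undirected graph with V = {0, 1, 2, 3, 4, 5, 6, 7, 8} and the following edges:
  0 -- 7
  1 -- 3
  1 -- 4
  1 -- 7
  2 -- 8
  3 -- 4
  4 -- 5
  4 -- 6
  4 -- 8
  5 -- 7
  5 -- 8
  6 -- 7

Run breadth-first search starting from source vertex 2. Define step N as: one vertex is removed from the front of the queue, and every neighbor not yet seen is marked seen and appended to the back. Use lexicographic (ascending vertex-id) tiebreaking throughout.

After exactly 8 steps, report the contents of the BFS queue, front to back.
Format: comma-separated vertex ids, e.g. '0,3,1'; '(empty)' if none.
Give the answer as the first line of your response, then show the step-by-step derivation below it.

0

step 1: dequeue 2; queue=[8]; order=2
step 2: dequeue 8; queue=[4,5]; order=2,8
step 3: dequeue 4; queue=[5,1,3,6]; order=2,8,4
step 4: dequeue 5; queue=[1,3,6,7]; order=2,8,4,5
step 5: dequeue 1; queue=[3,6,7]; order=2,8,4,5,1
step 6: dequeue 3; queue=[6,7]; order=2,8,4,5,1,3
step 7: dequeue 6; queue=[7]; order=2,8,4,5,1,3,6
step 8: dequeue 7; queue=[0]; order=2,8,4,5,1,3,6,7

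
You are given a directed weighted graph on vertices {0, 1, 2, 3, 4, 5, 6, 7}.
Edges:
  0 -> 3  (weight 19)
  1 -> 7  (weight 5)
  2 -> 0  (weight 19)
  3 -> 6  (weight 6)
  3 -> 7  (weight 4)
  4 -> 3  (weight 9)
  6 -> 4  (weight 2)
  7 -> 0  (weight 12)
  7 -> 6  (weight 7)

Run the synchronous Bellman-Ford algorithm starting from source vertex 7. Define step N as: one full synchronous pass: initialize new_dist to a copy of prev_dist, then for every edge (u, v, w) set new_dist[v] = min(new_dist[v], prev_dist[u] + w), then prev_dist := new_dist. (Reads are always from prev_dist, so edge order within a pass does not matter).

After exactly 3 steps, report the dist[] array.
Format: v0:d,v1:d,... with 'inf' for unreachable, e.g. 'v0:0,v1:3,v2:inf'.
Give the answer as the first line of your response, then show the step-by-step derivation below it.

v0:12,v1:inf,v2:inf,v3:18,v4:9,v5:inf,v6:7,v7:0

step 1: dist = v0:12,v1:inf,v2:inf,v3:inf,v4:inf,v5:inf,v6:7,v7:0
step 2: dist = v0:12,v1:inf,v2:inf,v3:31,v4:9,v5:inf,v6:7,v7:0
step 3: dist = v0:12,v1:inf,v2:inf,v3:18,v4:9,v5:inf,v6:7,v7:0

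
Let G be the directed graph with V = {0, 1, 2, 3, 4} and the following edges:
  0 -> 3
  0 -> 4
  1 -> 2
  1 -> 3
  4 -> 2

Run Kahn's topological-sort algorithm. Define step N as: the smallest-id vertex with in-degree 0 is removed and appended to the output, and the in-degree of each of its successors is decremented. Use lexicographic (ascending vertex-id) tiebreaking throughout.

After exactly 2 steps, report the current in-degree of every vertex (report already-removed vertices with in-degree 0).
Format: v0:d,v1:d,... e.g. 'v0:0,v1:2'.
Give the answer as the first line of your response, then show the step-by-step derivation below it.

v0:0,v1:0,v2:1,v3:0,v4:0

step 1: output 0; order=[0]; indeg=(0,0,2,1,0)
step 2: output 1; order=[0,1]; indeg=(0,0,1,0,0)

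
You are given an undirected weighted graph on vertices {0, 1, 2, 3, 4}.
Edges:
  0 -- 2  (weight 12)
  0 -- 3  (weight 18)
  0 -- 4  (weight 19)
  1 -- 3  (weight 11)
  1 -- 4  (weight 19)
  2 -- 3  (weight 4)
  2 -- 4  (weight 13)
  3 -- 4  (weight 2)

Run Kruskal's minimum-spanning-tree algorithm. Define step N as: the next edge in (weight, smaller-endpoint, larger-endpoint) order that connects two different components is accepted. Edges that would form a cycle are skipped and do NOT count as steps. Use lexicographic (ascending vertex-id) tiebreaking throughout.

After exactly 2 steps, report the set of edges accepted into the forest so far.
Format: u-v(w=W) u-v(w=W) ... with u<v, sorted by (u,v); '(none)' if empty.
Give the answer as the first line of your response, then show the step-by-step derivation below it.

2-3(w=4) 3-4(w=2)

step 1: add edge 3-4 (w=2); MST = {3-4(w=2)}
step 2: add edge 2-3 (w=4); MST = {2-3(w=4) 3-4(w=2)}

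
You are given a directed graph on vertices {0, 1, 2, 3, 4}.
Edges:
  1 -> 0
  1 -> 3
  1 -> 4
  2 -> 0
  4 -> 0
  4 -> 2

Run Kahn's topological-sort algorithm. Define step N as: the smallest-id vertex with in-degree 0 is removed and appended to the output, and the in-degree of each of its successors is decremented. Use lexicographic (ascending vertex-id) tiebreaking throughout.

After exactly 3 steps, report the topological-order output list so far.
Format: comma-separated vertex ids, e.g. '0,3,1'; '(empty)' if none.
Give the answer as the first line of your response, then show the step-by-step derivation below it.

1,3,4

step 1: output 1; order=[1]; indeg=(2,0,1,0,0)
step 2: output 3; order=[1,3]; indeg=(2,0,1,0,0)
step 3: output 4; order=[1,3,4]; indeg=(1,0,0,0,0)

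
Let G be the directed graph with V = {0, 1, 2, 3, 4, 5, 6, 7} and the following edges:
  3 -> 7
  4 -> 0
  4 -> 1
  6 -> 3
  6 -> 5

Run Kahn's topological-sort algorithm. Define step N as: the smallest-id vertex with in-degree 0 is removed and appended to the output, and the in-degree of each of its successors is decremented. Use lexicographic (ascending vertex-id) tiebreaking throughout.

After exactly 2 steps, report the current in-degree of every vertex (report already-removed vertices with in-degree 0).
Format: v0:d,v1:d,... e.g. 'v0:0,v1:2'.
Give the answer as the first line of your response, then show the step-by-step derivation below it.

v0:0,v1:0,v2:0,v3:1,v4:0,v5:1,v6:0,v7:1

step 1: output 2; order=[2]; indeg=(1,1,0,1,0,1,0,1)
step 2: output 4; order=[2,4]; indeg=(0,0,0,1,0,1,0,1)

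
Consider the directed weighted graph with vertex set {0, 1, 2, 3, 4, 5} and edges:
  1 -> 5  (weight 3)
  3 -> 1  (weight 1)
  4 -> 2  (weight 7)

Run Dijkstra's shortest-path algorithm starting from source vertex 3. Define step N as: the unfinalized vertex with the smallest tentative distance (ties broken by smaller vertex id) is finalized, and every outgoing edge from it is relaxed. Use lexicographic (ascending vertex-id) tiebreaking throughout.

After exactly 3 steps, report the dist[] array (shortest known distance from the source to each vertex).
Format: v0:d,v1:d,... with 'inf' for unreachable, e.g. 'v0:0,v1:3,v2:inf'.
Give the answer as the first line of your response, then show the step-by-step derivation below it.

v0:inf,v1:1,v2:inf,v3:0,v4:inf,v5:4

step 1: dist = v0:inf,v1:1,v2:inf,v3:0,v4:inf,v5:inf
step 2: dist = v0:inf,v1:1,v2:inf,v3:0,v4:inf,v5:4
step 3: dist = v0:inf,v1:1,v2:inf,v3:0,v4:inf,v5:4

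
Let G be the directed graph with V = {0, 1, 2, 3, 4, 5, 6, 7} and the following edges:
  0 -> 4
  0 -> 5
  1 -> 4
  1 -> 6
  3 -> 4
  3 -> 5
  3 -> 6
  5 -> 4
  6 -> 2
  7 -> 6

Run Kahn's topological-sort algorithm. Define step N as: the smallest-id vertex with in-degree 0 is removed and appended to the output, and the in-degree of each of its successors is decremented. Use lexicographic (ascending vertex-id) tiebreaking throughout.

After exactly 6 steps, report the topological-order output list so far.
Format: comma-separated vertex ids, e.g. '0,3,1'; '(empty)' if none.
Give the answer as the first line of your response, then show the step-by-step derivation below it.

0,1,3,5,4,7

step 1: output 0; order=[0]; indeg=(0,0,1,0,3,1,3,0)
step 2: output 1; order=[0,1]; indeg=(0,0,1,0,2,1,2,0)
step 3: output 3; order=[0,1,3]; indeg=(0,0,1,0,1,0,1,0)
step 4: output 5; order=[0,1,3,5]; indeg=(0,0,1,0,0,0,1,0)
step 5: output 4; order=[0,1,3,5,4]; indeg=(0,0,1,0,0,0,1,0)
step 6: output 7; order=[0,1,3,5,4,7]; indeg=(0,0,1,0,0,0,0,0)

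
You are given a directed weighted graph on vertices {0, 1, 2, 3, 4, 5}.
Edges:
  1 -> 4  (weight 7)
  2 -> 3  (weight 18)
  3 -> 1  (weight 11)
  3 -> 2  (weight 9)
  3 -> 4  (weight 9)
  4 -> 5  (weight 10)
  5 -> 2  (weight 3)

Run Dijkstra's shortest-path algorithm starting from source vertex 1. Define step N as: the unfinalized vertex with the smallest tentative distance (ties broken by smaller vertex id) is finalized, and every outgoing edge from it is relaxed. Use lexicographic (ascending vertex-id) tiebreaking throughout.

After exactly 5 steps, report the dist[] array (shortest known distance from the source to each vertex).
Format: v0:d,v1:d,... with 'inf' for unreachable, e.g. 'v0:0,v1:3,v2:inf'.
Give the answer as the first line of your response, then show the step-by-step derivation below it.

v0:inf,v1:0,v2:20,v3:38,v4:7,v5:17

step 1: dist = v0:inf,v1:0,v2:inf,v3:inf,v4:7,v5:inf
step 2: dist = v0:inf,v1:0,v2:inf,v3:inf,v4:7,v5:17
step 3: dist = v0:inf,v1:0,v2:20,v3:inf,v4:7,v5:17
step 4: dist = v0:inf,v1:0,v2:20,v3:38,v4:7,v5:17
step 5: dist = v0:inf,v1:0,v2:20,v3:38,v4:7,v5:17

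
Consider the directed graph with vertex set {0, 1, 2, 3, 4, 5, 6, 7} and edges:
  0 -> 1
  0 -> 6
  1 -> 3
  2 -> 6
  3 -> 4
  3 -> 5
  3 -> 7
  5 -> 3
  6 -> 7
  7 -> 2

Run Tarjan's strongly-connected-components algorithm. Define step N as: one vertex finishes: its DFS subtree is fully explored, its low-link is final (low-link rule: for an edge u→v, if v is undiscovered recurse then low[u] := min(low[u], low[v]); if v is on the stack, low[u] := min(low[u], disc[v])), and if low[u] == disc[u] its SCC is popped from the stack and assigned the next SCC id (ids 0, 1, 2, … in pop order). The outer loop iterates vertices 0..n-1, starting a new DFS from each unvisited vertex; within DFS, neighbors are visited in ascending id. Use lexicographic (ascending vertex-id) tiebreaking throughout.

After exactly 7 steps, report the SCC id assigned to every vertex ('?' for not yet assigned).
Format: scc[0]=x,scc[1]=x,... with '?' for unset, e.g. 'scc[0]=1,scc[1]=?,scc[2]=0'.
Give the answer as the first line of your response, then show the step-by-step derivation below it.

scc[0]=?,scc[1]=3,scc[2]=1,scc[3]=2,scc[4]=0,scc[5]=2,scc[6]=1,scc[7]=1

step 1: low=(low[0]=0,low[1]=1,low[2]=?,low[3]=2,low[4]=3,low[5]=?,low[6]=?,low[7]=?); scc=(scc[0]=?,scc[1]=?,scc[2]=?,scc[3]=?,scc[4]=0,scc[5]=?,scc[6]=?,scc[7]=?)
step 2: low=(low[0]=0,low[1]=1,low[2]=?,low[3]=2,low[4]=3,low[5]=2,low[6]=?,low[7]=?); scc=(scc[0]=?,scc[1]=?,scc[2]=?,scc[3]=?,scc[4]=0,scc[5]=?,scc[6]=?,scc[7]=?)
step 3: low=(low[0]=0,low[1]=1,low[2]=6,low[3]=2,low[4]=3,low[5]=2,low[6]=5,low[7]=5); scc=(scc[0]=?,scc[1]=?,scc[2]=?,scc[3]=?,scc[4]=0,scc[5]=?,scc[6]=?,scc[7]=?)
step 4: low=(low[0]=0,low[1]=1,low[2]=5,low[3]=2,low[4]=3,low[5]=2,low[6]=5,low[7]=5); scc=(scc[0]=?,scc[1]=?,scc[2]=?,scc[3]=?,scc[4]=0,scc[5]=?,scc[6]=?,scc[7]=?)
step 5: low=(low[0]=0,low[1]=1,low[2]=5,low[3]=2,low[4]=3,low[5]=2,low[6]=5,low[7]=5); scc=(scc[0]=?,scc[1]=?,scc[2]=1,scc[3]=?,scc[4]=0,scc[5]=?,scc[6]=1,scc[7]=1)
step 6: low=(low[0]=0,low[1]=1,low[2]=5,low[3]=2,low[4]=3,low[5]=2,low[6]=5,low[7]=5); scc=(scc[0]=?,scc[1]=?,scc[2]=1,scc[3]=2,scc[4]=0,scc[5]=2,scc[6]=1,scc[7]=1)
step 7: low=(low[0]=0,low[1]=1,low[2]=5,low[3]=2,low[4]=3,low[5]=2,low[6]=5,low[7]=5); scc=(scc[0]=?,scc[1]=3,scc[2]=1,scc[3]=2,scc[4]=0,scc[5]=2,scc[6]=1,scc[7]=1)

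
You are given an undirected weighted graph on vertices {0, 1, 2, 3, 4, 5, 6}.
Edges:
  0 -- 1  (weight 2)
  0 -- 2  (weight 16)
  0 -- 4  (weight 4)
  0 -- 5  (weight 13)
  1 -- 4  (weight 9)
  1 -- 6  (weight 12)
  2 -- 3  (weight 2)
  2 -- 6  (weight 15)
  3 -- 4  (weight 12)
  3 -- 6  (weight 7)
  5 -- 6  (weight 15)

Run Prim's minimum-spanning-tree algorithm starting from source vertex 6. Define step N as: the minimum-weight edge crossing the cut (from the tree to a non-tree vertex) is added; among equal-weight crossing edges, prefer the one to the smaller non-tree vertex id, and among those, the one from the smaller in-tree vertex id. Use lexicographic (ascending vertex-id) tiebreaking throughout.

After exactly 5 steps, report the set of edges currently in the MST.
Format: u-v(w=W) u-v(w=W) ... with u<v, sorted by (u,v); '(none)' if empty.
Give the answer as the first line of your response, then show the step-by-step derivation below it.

0-1(w=2) 0-4(w=4) 1-6(w=12) 2-3(w=2) 3-6(w=7)

step 1: add edge 3-6 (w=7); MST = {3-6(w=7)}
step 2: add edge 2-3 (w=2); MST = {2-3(w=2) 3-6(w=7)}
step 3: add edge 1-6 (w=12); MST = {1-6(w=12) 2-3(w=2) 3-6(w=7)}
step 4: add edge 0-1 (w=2); MST = {0-1(w=2) 1-6(w=12) 2-3(w=2) 3-6(w=7)}
step 5: add edge 0-4 (w=4); MST = {0-1(w=2) 0-4(w=4) 1-6(w=12) 2-3(w=2) 3-6(w=7)}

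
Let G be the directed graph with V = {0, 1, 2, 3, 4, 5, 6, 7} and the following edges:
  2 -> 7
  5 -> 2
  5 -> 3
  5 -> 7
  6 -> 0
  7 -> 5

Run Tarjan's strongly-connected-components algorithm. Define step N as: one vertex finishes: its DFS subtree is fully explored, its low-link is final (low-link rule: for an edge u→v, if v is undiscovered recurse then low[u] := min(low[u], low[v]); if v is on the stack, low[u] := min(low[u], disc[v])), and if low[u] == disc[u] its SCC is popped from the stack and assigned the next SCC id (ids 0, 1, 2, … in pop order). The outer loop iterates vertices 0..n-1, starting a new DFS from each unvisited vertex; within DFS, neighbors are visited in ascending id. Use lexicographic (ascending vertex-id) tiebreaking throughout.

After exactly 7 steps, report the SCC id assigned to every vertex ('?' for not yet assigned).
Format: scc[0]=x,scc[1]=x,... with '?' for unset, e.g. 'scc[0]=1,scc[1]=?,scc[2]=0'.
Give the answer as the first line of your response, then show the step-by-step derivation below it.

scc[0]=0,scc[1]=1,scc[2]=3,scc[3]=2,scc[4]=4,scc[5]=3,scc[6]=?,scc[7]=3

step 1: low=(low[0]=0,low[1]=?,low[2]=?,low[3]=?,low[4]=?,low[5]=?,low[6]=?,low[7]=?); scc=(scc[0]=0,scc[1]=?,scc[2]=?,scc[3]=?,scc[4]=?,scc[5]=?,scc[6]=?,scc[7]=?)
step 2: low=(low[0]=0,low[1]=1,low[2]=?,low[3]=?,low[4]=?,low[5]=?,low[6]=?,low[7]=?); scc=(scc[0]=0,scc[1]=1,scc[2]=?,scc[3]=?,scc[4]=?,scc[5]=?,scc[6]=?,scc[7]=?)
step 3: low=(low[0]=0,low[1]=1,low[2]=2,low[3]=5,low[4]=?,low[5]=2,low[6]=?,low[7]=3); scc=(scc[0]=0,scc[1]=1,scc[2]=?,scc[3]=2,scc[4]=?,scc[5]=?,scc[6]=?,scc[7]=?)
step 4: low=(low[0]=0,low[1]=1,low[2]=2,low[3]=5,low[4]=?,low[5]=2,low[6]=?,low[7]=3); scc=(scc[0]=0,scc[1]=1,scc[2]=?,scc[3]=2,scc[4]=?,scc[5]=?,scc[6]=?,scc[7]=?)
step 5: low=(low[0]=0,low[1]=1,low[2]=2,low[3]=5,low[4]=?,low[5]=2,low[6]=?,low[7]=2); scc=(scc[0]=0,scc[1]=1,scc[2]=?,scc[3]=2,scc[4]=?,scc[5]=?,scc[6]=?,scc[7]=?)
step 6: low=(low[0]=0,low[1]=1,low[2]=2,low[3]=5,low[4]=?,low[5]=2,low[6]=?,low[7]=2); scc=(scc[0]=0,scc[1]=1,scc[2]=3,scc[3]=2,scc[4]=?,scc[5]=3,scc[6]=?,scc[7]=3)
step 7: low=(low[0]=0,low[1]=1,low[2]=2,low[3]=5,low[4]=6,low[5]=2,low[6]=?,low[7]=2); scc=(scc[0]=0,scc[1]=1,scc[2]=3,scc[3]=2,scc[4]=4,scc[5]=3,scc[6]=?,scc[7]=3)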